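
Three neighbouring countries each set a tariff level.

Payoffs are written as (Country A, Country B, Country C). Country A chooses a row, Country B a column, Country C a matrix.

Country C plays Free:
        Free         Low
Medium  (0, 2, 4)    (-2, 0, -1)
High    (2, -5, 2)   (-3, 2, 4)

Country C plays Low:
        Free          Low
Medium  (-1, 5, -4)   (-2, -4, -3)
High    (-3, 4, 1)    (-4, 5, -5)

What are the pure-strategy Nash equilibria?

Check each profile: it is a Nash equilibrium iff no player can strictly gain by switching unilaterally.
(Medium, Free, Free): Country A can switch to High (0 → 2). Not NE.
(Medium, Free, Low): Country C can switch to Free (-4 → 4). Not NE.
(Medium, Low, Free): Country B can switch to Free (0 → 2). Not NE.
(Medium, Low, Low): Country B can switch to Free (-4 → 5). Not NE.
(High, Free, Free): Country B can switch to Low (-5 → 2). Not NE.
(High, Free, Low): Country A can switch to Medium (-3 → -1). Not NE.
(The remaining 2 profiles each have a profitable deviation by the same check.)

No pure-strategy Nash equilibrium.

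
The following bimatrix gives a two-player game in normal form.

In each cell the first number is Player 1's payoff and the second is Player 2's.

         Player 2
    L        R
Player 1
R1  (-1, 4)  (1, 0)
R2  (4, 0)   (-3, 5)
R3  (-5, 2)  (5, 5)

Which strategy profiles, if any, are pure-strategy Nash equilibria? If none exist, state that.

Player 1 against L: payoffs -1, 4, -5 → best response R2.
Player 1 against R: payoffs 1, -3, 5 → best response R3.
Player 2 against R1: payoffs 4, 0 → best response L.
Player 2 against R2: payoffs 0, 5 → best response R.
Player 2 against R3: payoffs 2, 5 → best response R.
Mutual best responses: (R3, R).

(R3, R)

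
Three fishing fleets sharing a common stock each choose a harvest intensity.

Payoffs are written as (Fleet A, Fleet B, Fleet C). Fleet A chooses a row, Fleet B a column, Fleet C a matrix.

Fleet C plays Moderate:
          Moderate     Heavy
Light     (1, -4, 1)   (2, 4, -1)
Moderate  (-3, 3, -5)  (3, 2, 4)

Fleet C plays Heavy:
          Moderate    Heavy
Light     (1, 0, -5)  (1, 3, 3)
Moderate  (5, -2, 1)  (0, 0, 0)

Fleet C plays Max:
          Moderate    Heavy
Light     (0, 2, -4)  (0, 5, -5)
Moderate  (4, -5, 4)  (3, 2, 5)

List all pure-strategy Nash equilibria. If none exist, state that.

Fleet A against (Moderate, Moderate): payoffs 1, -3 → best response Light.
Fleet A against (Moderate, Heavy): payoffs 1, 5 → best response Moderate.
Fleet A against (Moderate, Max): payoffs 0, 4 → best response Moderate.
Fleet A against (Heavy, Moderate): payoffs 2, 3 → best response Moderate.
Fleet A against (Heavy, Heavy): payoffs 1, 0 → best response Light.
Fleet A against (Heavy, Max): payoffs 0, 3 → best response Moderate.
Fleet B against (Light, Moderate): payoffs -4, 4 → best response Heavy.
Fleet B against (Light, Heavy): payoffs 0, 3 → best response Heavy.
Fleet B against (Light, Max): payoffs 2, 5 → best response Heavy.
Fleet B against (Moderate, Moderate): payoffs 3, 2 → best response Moderate.
Fleet B against (Moderate, Heavy): payoffs -2, 0 → best response Heavy.
Fleet B against (Moderate, Max): payoffs -5, 2 → best response Heavy.
Fleet C against (Light, Moderate): payoffs 1, -5, -4 → best response Moderate.
Fleet C against (Light, Heavy): payoffs -1, 3, -5 → best response Heavy.
Fleet C against (Moderate, Moderate): payoffs -5, 1, 4 → best response Max.
Fleet C against (Moderate, Heavy): payoffs 4, 0, 5 → best response Max.
Mutual best responses: (Light, Heavy, Heavy); (Moderate, Heavy, Max).

The pure Nash equilibria are (Light, Heavy, Heavy); (Moderate, Heavy, Max).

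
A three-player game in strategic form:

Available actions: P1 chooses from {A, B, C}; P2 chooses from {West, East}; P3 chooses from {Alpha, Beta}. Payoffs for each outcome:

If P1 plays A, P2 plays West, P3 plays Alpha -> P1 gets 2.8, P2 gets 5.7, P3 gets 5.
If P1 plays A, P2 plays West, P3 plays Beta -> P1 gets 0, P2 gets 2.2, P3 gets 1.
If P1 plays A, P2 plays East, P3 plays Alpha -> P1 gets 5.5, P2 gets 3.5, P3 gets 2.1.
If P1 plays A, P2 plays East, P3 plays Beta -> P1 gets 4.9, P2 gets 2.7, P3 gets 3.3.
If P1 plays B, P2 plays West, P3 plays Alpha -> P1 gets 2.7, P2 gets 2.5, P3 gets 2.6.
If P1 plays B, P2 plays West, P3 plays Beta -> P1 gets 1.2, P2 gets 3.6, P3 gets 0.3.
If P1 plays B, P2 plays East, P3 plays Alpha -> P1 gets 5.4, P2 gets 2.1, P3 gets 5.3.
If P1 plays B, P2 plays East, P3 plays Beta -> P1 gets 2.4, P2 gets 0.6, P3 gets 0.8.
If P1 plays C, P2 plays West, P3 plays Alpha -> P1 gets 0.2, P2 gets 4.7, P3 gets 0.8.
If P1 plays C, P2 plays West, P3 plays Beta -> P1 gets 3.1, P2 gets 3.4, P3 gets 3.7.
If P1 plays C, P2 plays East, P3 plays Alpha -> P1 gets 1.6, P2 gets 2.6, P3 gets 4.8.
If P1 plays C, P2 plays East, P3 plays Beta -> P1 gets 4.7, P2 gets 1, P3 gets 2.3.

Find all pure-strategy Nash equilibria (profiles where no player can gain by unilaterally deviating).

The pure Nash equilibria are (A, West, Alpha) and (A, East, Beta) and (C, West, Beta).

Mark each player's best response to every combination of opponents' strategies; a profile where every player is best-responding is a pure Nash equilibrium.
P1 against (West, Alpha): payoffs 2.8, 2.7, 0.2 → best response A.
P1 against (West, Beta): payoffs 0, 1.2, 3.1 → best response C.
P1 against (East, Alpha): payoffs 5.5, 5.4, 1.6 → best response A.
P1 against (East, Beta): payoffs 4.9, 2.4, 4.7 → best response A.
P2 against (A, Alpha): payoffs 5.7, 3.5 → best response West.
P2 against (A, Beta): payoffs 2.2, 2.7 → best response East.
P2 against (B, Alpha): payoffs 2.5, 2.1 → best response West.
P2 against (B, Beta): payoffs 3.6, 0.6 → best response West.
P2 against (C, Alpha): payoffs 4.7, 2.6 → best response West.
P2 against (C, Beta): payoffs 3.4, 1 → best response West.
P3 against (A, West): payoffs 5, 1 → best response Alpha.
P3 against (A, East): payoffs 2.1, 3.3 → best response Beta.
P3 against (B, West): payoffs 2.6, 0.3 → best response Alpha.
P3 against (B, East): payoffs 5.3, 0.8 → best response Alpha.
P3 against (C, West): payoffs 0.8, 3.7 → best response Beta.
P3 against (C, East): payoffs 4.8, 2.3 → best response Alpha.
Mutual best responses: (A, West, Alpha); (A, East, Beta); (C, West, Beta).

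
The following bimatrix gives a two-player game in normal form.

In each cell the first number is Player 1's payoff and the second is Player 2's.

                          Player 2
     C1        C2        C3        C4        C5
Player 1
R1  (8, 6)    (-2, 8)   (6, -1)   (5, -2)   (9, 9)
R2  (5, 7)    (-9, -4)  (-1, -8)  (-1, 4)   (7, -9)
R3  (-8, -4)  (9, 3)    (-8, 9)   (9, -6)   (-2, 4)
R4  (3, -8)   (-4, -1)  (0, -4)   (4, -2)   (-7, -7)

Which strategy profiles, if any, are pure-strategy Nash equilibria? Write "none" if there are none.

For each player, find the best response to each opponent profile; mutual best responses are the pure NE.
Player 1 against C1: payoffs 8, 5, -8, 3 → best response R1.
Player 1 against C2: payoffs -2, -9, 9, -4 → best response R3.
Player 1 against C3: payoffs 6, -1, -8, 0 → best response R1.
Player 1 against C4: payoffs 5, -1, 9, 4 → best response R3.
Player 1 against C5: payoffs 9, 7, -2, -7 → best response R1.
Player 2 against R1: payoffs 6, 8, -1, -2, 9 → best response C5.
Player 2 against R2: payoffs 7, -4, -8, 4, -9 → best response C1.
Player 2 against R3: payoffs -4, 3, 9, -6, 4 → best response C3.
Player 2 against R4: payoffs -8, -1, -4, -2, -7 → best response C2.
Mutual best responses: (R1, C5).

(R1, C5)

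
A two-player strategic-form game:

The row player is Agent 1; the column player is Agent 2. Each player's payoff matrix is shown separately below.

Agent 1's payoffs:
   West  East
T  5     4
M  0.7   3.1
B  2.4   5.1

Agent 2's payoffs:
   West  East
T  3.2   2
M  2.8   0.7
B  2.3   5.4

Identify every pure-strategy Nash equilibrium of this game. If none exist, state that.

Agent 1 against West: payoffs 5, 0.7, 2.4 → best response T.
Agent 1 against East: payoffs 4, 3.1, 5.1 → best response B.
Agent 2 against T: payoffs 3.2, 2 → best response West.
Agent 2 against M: payoffs 2.8, 0.7 → best response West.
Agent 2 against B: payoffs 2.3, 5.4 → best response East.
Mutual best responses: (T, West); (B, East).

(T, West), (B, East)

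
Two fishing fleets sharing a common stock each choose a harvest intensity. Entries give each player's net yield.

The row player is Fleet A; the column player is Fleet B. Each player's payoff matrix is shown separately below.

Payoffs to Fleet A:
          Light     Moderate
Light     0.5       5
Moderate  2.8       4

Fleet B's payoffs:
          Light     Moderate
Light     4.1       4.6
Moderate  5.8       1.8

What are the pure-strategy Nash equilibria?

The pure Nash equilibria are (Light, Moderate), (Moderate, Light).

(Light, Light): Fleet A can switch to Moderate (0.5 → 2.8). Not NE.
(Light, Moderate): Fleet A gets 5, best alternative 4; Fleet B gets 4.6, best alternative 4.1. No profitable deviation — NE.
(Moderate, Light): Fleet A gets 2.8, best alternative 0.5; Fleet B gets 5.8, best alternative 1.8. No profitable deviation — NE.
(Moderate, Moderate): Fleet A can switch to Light (4 → 5). Not NE.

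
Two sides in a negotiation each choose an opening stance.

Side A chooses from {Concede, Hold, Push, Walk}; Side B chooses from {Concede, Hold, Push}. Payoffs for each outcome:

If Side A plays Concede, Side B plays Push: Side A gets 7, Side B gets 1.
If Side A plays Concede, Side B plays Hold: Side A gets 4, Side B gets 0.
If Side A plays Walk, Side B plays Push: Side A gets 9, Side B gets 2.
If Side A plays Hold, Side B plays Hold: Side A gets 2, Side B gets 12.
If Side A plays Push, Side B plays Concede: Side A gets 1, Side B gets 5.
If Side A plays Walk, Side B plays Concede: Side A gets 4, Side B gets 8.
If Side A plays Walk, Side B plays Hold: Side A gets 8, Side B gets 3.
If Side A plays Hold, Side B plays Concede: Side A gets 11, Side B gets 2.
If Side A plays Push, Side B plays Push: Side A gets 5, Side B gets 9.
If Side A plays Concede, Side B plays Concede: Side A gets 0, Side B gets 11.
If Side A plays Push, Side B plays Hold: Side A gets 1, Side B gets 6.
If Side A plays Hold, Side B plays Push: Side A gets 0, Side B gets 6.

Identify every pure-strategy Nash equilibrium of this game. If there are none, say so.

There is no pure-strategy Nash equilibrium.

For each strategy profile, look for a profitable unilateral deviation.
(Concede, Concede): Side A can switch to Hold (0 → 11). Not NE.
(Concede, Hold): Side A can switch to Walk (4 → 8). Not NE.
(Concede, Push): Side A can switch to Walk (7 → 9). Not NE.
(Hold, Concede): Side B can switch to Hold (2 → 12). Not NE.
(Hold, Hold): Side A can switch to Concede (2 → 4). Not NE.
(Hold, Push): Side A can switch to Concede (0 → 7). Not NE.
(Push, Concede): Side A can switch to Hold (1 → 11). Not NE.
(Push, Hold): Side A can switch to Concede (1 → 4). Not NE.
(The remaining 4 profiles each have a profitable deviation by the same check.)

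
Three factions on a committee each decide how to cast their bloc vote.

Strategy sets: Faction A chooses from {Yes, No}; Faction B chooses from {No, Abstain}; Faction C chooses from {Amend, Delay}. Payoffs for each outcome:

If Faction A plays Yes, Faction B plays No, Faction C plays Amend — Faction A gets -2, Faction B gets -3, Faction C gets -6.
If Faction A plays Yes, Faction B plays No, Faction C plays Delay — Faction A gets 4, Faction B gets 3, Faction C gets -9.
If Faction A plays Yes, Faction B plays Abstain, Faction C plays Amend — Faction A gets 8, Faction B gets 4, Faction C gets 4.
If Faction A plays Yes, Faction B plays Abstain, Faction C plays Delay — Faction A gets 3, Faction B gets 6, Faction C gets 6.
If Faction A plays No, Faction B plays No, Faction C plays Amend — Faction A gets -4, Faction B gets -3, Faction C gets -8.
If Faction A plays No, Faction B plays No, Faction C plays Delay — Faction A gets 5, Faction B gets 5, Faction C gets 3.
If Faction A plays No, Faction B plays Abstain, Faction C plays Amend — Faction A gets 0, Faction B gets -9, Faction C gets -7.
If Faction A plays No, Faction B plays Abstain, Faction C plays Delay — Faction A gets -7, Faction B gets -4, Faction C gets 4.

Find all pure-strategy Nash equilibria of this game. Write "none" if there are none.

The pure Nash equilibria are (Yes, Abstain, Delay), (No, No, Delay).

Faction A against (No, Amend): payoffs -2, -4 → best response Yes.
Faction A against (No, Delay): payoffs 4, 5 → best response No.
Faction A against (Abstain, Amend): payoffs 8, 0 → best response Yes.
Faction A against (Abstain, Delay): payoffs 3, -7 → best response Yes.
Faction B against (Yes, Amend): payoffs -3, 4 → best response Abstain.
Faction B against (Yes, Delay): payoffs 3, 6 → best response Abstain.
Faction B against (No, Amend): payoffs -3, -9 → best response No.
Faction B against (No, Delay): payoffs 5, -4 → best response No.
Faction C against (Yes, No): payoffs -6, -9 → best response Amend.
Faction C against (Yes, Abstain): payoffs 4, 6 → best response Delay.
Faction C against (No, No): payoffs -8, 3 → best response Delay.
Faction C against (No, Abstain): payoffs -7, 4 → best response Delay.
Mutual best responses: (Yes, Abstain, Delay); (No, No, Delay).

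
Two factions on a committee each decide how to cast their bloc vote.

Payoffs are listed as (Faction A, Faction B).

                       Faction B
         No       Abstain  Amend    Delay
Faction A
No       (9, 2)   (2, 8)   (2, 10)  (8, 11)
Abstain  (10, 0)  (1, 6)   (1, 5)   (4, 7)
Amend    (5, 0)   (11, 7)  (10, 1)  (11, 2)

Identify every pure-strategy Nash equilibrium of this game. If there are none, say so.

The unique pure-strategy Nash equilibrium is (Amend, Abstain).

(No, No): Faction A can switch to Abstain (9 → 10). Not NE.
(No, Abstain): Faction A can switch to Amend (2 → 11). Not NE.
(No, Amend): Faction A can switch to Amend (2 → 10). Not NE.
(No, Delay): Faction A can switch to Amend (8 → 11). Not NE.
(Abstain, No): Faction B can switch to Abstain (0 → 6). Not NE.
(Abstain, Abstain): Faction A can switch to No (1 → 2). Not NE.
(Abstain, Amend): Faction A can switch to No (1 → 2). Not NE.
(Abstain, Delay): Faction A can switch to No (4 → 8). Not NE.
(Amend, Abstain): Faction A gets 11, best alternative 2; Faction B gets 7, best alternative 2. No profitable deviation — NE.
(The remaining 3 profiles each have a profitable deviation by the same check.)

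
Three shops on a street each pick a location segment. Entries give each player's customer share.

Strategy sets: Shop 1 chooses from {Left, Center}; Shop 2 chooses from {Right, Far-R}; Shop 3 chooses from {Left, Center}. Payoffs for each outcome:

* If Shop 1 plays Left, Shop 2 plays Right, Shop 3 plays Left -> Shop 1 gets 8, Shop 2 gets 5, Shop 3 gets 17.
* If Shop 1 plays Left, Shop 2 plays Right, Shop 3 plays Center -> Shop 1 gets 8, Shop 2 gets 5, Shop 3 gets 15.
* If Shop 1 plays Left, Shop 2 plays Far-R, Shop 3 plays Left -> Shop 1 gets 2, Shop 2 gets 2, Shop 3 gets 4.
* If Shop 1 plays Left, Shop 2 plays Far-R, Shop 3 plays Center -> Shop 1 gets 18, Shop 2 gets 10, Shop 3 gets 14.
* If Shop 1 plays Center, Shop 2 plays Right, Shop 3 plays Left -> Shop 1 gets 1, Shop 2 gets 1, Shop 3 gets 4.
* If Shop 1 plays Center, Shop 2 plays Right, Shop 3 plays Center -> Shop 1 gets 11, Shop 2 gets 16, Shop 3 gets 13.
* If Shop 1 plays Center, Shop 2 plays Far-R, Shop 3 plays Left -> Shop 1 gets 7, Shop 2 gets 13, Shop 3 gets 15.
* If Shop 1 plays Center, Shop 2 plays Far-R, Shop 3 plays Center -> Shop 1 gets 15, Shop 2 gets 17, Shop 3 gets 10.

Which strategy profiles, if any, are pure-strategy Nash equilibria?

For each strategy profile, look for a profitable unilateral deviation.
(Left, Right, Left): Shop 1 gets 8, best alternative 1; Shop 2 gets 5, best alternative 2; Shop 3 gets 17, best alternative 15. No profitable deviation — NE.
(Left, Right, Center): Shop 1 can switch to Center (8 → 11). Not NE.
(Left, Far-R, Left): Shop 1 can switch to Center (2 → 7). Not NE.
(Left, Far-R, Center): Shop 1 gets 18, best alternative 15; Shop 2 gets 10, best alternative 5; Shop 3 gets 14, best alternative 4. No profitable deviation — NE.
(Center, Right, Left): Shop 1 can switch to Left (1 → 8). Not NE.
(Center, Right, Center): Shop 2 can switch to Far-R (16 → 17). Not NE.
(Center, Far-R, Left): Shop 1 gets 7, best alternative 2; Shop 2 gets 13, best alternative 1; Shop 3 gets 15, best alternative 10. No profitable deviation — NE.
(Center, Far-R, Center): Shop 1 can switch to Left (15 → 18). Not NE.

(Left, Right, Left), (Left, Far-R, Center), (Center, Far-R, Left)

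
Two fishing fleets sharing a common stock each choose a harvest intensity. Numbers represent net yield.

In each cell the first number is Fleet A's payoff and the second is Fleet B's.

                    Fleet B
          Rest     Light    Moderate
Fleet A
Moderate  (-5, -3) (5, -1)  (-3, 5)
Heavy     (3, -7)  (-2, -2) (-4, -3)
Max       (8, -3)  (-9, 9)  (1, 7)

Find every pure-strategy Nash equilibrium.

This game has no pure Nash equilibrium.

Fleet A against Rest: payoffs -5, 3, 8 → best response Max.
Fleet A against Light: payoffs 5, -2, -9 → best response Moderate.
Fleet A against Moderate: payoffs -3, -4, 1 → best response Max.
Fleet B against Moderate: payoffs -3, -1, 5 → best response Moderate.
Fleet B against Heavy: payoffs -7, -2, -3 → best response Light.
Fleet B against Max: payoffs -3, 9, 7 → best response Light.
No profile is a mutual best response for all players.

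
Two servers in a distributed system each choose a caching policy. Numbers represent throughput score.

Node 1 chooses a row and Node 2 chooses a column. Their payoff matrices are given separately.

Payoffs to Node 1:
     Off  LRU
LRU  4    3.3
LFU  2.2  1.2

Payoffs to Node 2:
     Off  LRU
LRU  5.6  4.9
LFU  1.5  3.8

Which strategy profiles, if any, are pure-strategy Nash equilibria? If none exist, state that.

Pure NE: (LRU, Off)

For each player, find the best response to each opponent profile; mutual best responses are the pure NE.
Node 1 against Off: payoffs 4, 2.2 → best response LRU.
Node 1 against LRU: payoffs 3.3, 1.2 → best response LRU.
Node 2 against LRU: payoffs 5.6, 4.9 → best response Off.
Node 2 against LFU: payoffs 1.5, 3.8 → best response LRU.
Mutual best responses: (LRU, Off).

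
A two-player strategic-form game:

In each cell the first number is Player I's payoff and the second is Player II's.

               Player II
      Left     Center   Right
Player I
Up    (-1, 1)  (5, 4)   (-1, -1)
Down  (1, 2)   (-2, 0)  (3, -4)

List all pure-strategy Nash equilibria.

The pure Nash equilibria are (Up, Center), (Down, Left).

(Up, Left): Player I can switch to Down (-1 → 1). Not NE.
(Up, Center): Player I gets 5, best alternative -2; Player II gets 4, best alternative 1. No profitable deviation — NE.
(Up, Right): Player I can switch to Down (-1 → 3). Not NE.
(Down, Left): Player I gets 1, best alternative -1; Player II gets 2, best alternative 0. No profitable deviation — NE.
(Down, Center): Player I can switch to Up (-2 → 5). Not NE.
(Down, Right): Player II can switch to Left (-4 → 2). Not NE.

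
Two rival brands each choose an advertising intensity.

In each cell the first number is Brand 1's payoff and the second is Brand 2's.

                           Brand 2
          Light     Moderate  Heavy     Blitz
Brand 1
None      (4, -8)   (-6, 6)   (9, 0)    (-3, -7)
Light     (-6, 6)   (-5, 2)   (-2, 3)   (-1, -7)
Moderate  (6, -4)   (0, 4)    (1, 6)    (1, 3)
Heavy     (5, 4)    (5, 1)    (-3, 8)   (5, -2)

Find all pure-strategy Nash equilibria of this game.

This game has no pure Nash equilibrium.

For each strategy profile, look for a profitable unilateral deviation.
(None, Light): Brand 1 can switch to Moderate (4 → 6). Not NE.
(None, Moderate): Brand 1 can switch to Light (-6 → -5). Not NE.
(None, Heavy): Brand 2 can switch to Moderate (0 → 6). Not NE.
(None, Blitz): Brand 1 can switch to Light (-3 → -1). Not NE.
(Light, Light): Brand 1 can switch to None (-6 → 4). Not NE.
(Light, Moderate): Brand 1 can switch to Moderate (-5 → 0). Not NE.
(Light, Heavy): Brand 1 can switch to None (-2 → 9). Not NE.
(Light, Blitz): Brand 1 can switch to Moderate (-1 → 1). Not NE.
(Moderate, Light): Brand 2 can switch to Moderate (-4 → 4). Not NE.
(Moderate, Moderate): Brand 1 can switch to Heavy (0 → 5). Not NE.
(The remaining 6 profiles each have a profitable deviation by the same check.)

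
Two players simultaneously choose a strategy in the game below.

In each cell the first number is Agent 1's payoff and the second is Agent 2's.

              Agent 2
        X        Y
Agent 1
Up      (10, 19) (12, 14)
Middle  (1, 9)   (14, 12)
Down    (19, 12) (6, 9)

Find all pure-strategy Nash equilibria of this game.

Pure-strategy Nash equilibria: (Middle, Y); (Down, X)

(Up, X): Agent 1 can switch to Down (10 → 19). Not NE.
(Up, Y): Agent 1 can switch to Middle (12 → 14). Not NE.
(Middle, X): Agent 1 can switch to Up (1 → 10). Not NE.
(Middle, Y): Agent 1 gets 14, best alternative 12; Agent 2 gets 12, best alternative 9. No profitable deviation — NE.
(Down, X): Agent 1 gets 19, best alternative 10; Agent 2 gets 12, best alternative 9. No profitable deviation — NE.
(Down, Y): Agent 1 can switch to Up (6 → 12). Not NE.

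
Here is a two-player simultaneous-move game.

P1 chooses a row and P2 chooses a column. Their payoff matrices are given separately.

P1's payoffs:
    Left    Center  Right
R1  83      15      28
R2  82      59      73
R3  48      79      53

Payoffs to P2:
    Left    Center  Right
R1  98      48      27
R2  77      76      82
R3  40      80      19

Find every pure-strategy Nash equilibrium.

(R1, Left): P1 gets 83, best alternative 82; P2 gets 98, best alternative 48. No profitable deviation — NE.
(R1, Center): P1 can switch to R2 (15 → 59). Not NE.
(R1, Right): P1 can switch to R2 (28 → 73). Not NE.
(R2, Left): P1 can switch to R1 (82 → 83). Not NE.
(R2, Center): P1 can switch to R3 (59 → 79). Not NE.
(R2, Right): P1 gets 73, best alternative 53; P2 gets 82, best alternative 77. No profitable deviation — NE.
(R3, Left): P1 can switch to R1 (48 → 83). Not NE.
(R3, Center): P1 gets 79, best alternative 59; P2 gets 80, best alternative 40. No profitable deviation — NE.
(R3, Right): P1 can switch to R2 (53 → 73). Not NE.

The pure Nash equilibria are (R1, Left) and (R2, Right) and (R3, Center).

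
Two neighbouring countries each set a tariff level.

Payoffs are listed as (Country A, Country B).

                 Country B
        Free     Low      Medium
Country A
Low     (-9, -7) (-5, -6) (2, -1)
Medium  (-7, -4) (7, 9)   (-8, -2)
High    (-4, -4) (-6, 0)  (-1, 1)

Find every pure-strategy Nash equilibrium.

Country A against Free: payoffs -9, -7, -4 → best response High.
Country A against Low: payoffs -5, 7, -6 → best response Medium.
Country A against Medium: payoffs 2, -8, -1 → best response Low.
Country B against Low: payoffs -7, -6, -1 → best response Medium.
Country B against Medium: payoffs -4, 9, -2 → best response Low.
Country B against High: payoffs -4, 0, 1 → best response Medium.
Mutual best responses: (Low, Medium); (Medium, Low).

Pure-strategy Nash equilibria: (Low, Medium); (Medium, Low)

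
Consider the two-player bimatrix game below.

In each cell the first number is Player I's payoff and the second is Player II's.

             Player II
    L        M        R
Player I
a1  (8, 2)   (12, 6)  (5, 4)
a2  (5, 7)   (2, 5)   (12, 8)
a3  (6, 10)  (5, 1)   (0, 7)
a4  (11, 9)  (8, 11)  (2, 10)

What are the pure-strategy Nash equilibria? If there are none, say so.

Pure-strategy Nash equilibria: (a1, M); (a2, R)

(a1, L): Player I can switch to a4 (8 → 11). Not NE.
(a1, M): Player I gets 12, best alternative 8; Player II gets 6, best alternative 4. No profitable deviation — NE.
(a1, R): Player I can switch to a2 (5 → 12). Not NE.
(a2, L): Player I can switch to a1 (5 → 8). Not NE.
(a2, M): Player I can switch to a1 (2 → 12). Not NE.
(a2, R): Player I gets 12, best alternative 5; Player II gets 8, best alternative 7. No profitable deviation — NE.
(a3, L): Player I can switch to a1 (6 → 8). Not NE.
(a3, M): Player I can switch to a1 (5 → 12). Not NE.
(a3, R): Player I can switch to a1 (0 → 5). Not NE.
(a4, L): Player II can switch to M (9 → 11). Not NE.
(a4, M): Player I can switch to a1 (8 → 12). Not NE.
(a4, R): Player I can switch to a1 (2 → 5). Not NE.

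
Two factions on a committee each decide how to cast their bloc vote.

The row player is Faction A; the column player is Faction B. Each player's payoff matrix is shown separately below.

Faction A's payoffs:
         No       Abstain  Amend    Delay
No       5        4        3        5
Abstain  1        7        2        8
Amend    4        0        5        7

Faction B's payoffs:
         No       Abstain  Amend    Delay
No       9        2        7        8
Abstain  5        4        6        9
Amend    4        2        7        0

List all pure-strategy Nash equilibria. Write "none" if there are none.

(No, No): Faction A gets 5, best alternative 4; Faction B gets 9, best alternative 8. No profitable deviation — NE.
(No, Abstain): Faction A can switch to Abstain (4 → 7). Not NE.
(No, Amend): Faction A can switch to Amend (3 → 5). Not NE.
(No, Delay): Faction A can switch to Abstain (5 → 8). Not NE.
(Abstain, No): Faction A can switch to No (1 → 5). Not NE.
(Abstain, Abstain): Faction B can switch to No (4 → 5). Not NE.
(Abstain, Amend): Faction A can switch to No (2 → 3). Not NE.
(Abstain, Delay): Faction A gets 8, best alternative 7; Faction B gets 9, best alternative 6. No profitable deviation — NE.
(Amend, No): Faction A can switch to No (4 → 5). Not NE.
(Amend, Abstain): Faction A can switch to No (0 → 4). Not NE.
(Amend, Amend): Faction A gets 5, best alternative 3; Faction B gets 7, best alternative 4. No profitable deviation — NE.
(Amend, Delay): Faction A can switch to Abstain (7 → 8). Not NE.

(No, No), (Abstain, Delay), (Amend, Amend)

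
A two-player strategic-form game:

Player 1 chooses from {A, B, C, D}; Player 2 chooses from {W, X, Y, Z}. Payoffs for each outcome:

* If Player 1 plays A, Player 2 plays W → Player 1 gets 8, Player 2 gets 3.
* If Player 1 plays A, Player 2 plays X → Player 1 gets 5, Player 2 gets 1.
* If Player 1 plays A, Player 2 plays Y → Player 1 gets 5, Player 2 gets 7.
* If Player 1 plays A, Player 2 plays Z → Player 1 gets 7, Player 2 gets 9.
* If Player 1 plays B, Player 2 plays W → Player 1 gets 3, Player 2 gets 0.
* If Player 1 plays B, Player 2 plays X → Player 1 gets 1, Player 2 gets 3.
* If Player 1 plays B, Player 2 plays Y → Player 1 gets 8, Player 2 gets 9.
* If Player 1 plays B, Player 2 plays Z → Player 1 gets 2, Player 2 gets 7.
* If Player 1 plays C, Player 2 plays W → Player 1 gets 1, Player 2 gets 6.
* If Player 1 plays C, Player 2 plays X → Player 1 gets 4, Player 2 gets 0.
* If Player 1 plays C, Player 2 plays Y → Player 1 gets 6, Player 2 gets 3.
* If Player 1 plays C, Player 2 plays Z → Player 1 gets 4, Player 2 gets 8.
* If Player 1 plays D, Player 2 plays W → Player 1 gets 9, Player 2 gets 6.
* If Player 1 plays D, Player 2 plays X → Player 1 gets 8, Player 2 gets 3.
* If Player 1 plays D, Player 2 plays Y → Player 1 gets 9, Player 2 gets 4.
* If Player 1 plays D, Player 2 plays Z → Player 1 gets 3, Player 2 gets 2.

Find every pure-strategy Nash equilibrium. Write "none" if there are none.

Pure-strategy Nash equilibria: (A, Z) and (D, W)

(A, W): Player 1 can switch to D (8 → 9). Not NE.
(A, X): Player 1 can switch to D (5 → 8). Not NE.
(A, Y): Player 1 can switch to B (5 → 8). Not NE.
(A, Z): Player 1 gets 7, best alternative 4; Player 2 gets 9, best alternative 7. No profitable deviation — NE.
(B, W): Player 1 can switch to A (3 → 8). Not NE.
(B, X): Player 1 can switch to A (1 → 5). Not NE.
(B, Y): Player 1 can switch to D (8 → 9). Not NE.
(D, W): Player 1 gets 9, best alternative 8; Player 2 gets 6, best alternative 4. No profitable deviation — NE.
(The remaining 8 profiles each have a profitable deviation by the same check.)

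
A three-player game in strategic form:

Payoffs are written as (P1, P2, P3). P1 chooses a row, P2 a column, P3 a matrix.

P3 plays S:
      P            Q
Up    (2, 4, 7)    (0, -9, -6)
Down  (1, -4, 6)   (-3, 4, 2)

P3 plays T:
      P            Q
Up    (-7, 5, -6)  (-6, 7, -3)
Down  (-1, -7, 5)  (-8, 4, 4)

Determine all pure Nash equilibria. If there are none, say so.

Pure-strategy Nash equilibria: (Up, P, S); (Up, Q, T)

P1 against (P, S): payoffs 2, 1 → best response Up.
P1 against (P, T): payoffs -7, -1 → best response Down.
P1 against (Q, S): payoffs 0, -3 → best response Up.
P1 against (Q, T): payoffs -6, -8 → best response Up.
P2 against (Up, S): payoffs 4, -9 → best response P.
P2 against (Up, T): payoffs 5, 7 → best response Q.
P2 against (Down, S): payoffs -4, 4 → best response Q.
P2 against (Down, T): payoffs -7, 4 → best response Q.
P3 against (Up, P): payoffs 7, -6 → best response S.
P3 against (Up, Q): payoffs -6, -3 → best response T.
P3 against (Down, P): payoffs 6, 5 → best response S.
P3 against (Down, Q): payoffs 2, 4 → best response T.
Mutual best responses: (Up, P, S); (Up, Q, T).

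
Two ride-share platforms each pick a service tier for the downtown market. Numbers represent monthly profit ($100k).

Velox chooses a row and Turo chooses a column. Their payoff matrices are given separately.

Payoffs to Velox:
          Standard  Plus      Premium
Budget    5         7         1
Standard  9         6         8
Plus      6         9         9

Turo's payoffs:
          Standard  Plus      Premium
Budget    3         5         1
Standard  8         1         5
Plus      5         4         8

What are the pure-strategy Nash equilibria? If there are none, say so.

For each player, find the best response to each opponent profile; mutual best responses are the pure NE.
Velox against Standard: payoffs 5, 9, 6 → best response Standard.
Velox against Plus: payoffs 7, 6, 9 → best response Plus.
Velox against Premium: payoffs 1, 8, 9 → best response Plus.
Turo against Budget: payoffs 3, 5, 1 → best response Plus.
Turo against Standard: payoffs 8, 1, 5 → best response Standard.
Turo against Plus: payoffs 5, 4, 8 → best response Premium.
Mutual best responses: (Standard, Standard); (Plus, Premium).

The pure Nash equilibria are (Standard, Standard); (Plus, Premium).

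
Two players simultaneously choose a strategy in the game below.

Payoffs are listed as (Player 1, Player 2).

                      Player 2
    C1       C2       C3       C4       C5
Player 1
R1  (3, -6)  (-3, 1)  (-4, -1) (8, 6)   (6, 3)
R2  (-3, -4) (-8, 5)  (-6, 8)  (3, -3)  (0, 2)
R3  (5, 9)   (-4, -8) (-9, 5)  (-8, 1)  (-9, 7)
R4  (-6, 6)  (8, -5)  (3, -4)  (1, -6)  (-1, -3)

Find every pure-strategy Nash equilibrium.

(R1, C4) and (R3, C1)

(R1, C1): Player 1 can switch to R3 (3 → 5). Not NE.
(R1, C2): Player 1 can switch to R4 (-3 → 8). Not NE.
(R1, C3): Player 1 can switch to R4 (-4 → 3). Not NE.
(R1, C4): Player 1 gets 8, best alternative 3; Player 2 gets 6, best alternative 3. No profitable deviation — NE.
(R1, C5): Player 2 can switch to C4 (3 → 6). Not NE.
(R2, C1): Player 1 can switch to R1 (-3 → 3). Not NE.
(R2, C2): Player 1 can switch to R1 (-8 → -3). Not NE.
(R2, C3): Player 1 can switch to R1 (-6 → -4). Not NE.
(R2, C4): Player 1 can switch to R1 (3 → 8). Not NE.
(R3, C1): Player 1 gets 5, best alternative 3; Player 2 gets 9, best alternative 7. No profitable deviation — NE.
(The remaining 10 profiles each have a profitable deviation by the same check.)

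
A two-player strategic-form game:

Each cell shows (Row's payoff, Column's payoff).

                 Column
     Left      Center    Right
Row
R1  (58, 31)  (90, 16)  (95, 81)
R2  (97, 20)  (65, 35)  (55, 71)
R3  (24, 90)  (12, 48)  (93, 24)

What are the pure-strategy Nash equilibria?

Row against Left: payoffs 58, 97, 24 → best response R2.
Row against Center: payoffs 90, 65, 12 → best response R1.
Row against Right: payoffs 95, 55, 93 → best response R1.
Column against R1: payoffs 31, 16, 81 → best response Right.
Column against R2: payoffs 20, 35, 71 → best response Right.
Column against R3: payoffs 90, 48, 24 → best response Left.
Mutual best responses: (R1, Right).

Pure NE: (R1, Right)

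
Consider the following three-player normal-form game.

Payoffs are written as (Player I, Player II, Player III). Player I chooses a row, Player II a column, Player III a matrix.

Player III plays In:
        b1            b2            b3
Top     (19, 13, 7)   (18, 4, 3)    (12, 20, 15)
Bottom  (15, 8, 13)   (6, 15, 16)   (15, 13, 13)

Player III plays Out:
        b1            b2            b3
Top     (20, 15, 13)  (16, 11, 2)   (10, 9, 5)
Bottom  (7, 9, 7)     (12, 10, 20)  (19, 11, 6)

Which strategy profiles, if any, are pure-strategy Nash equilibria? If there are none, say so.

The unique pure-strategy Nash equilibrium is (Top, b1, Out).

For each player, find the best response to each opponent profile; mutual best responses are the pure NE.
Player I against (b1, In): payoffs 19, 15 → best response Top.
Player I against (b1, Out): payoffs 20, 7 → best response Top.
Player I against (b2, In): payoffs 18, 6 → best response Top.
Player I against (b2, Out): payoffs 16, 12 → best response Top.
Player I against (b3, In): payoffs 12, 15 → best response Bottom.
Player I against (b3, Out): payoffs 10, 19 → best response Bottom.
Player II against (Top, In): payoffs 13, 4, 20 → best response b3.
Player II against (Top, Out): payoffs 15, 11, 9 → best response b1.
Player II against (Bottom, In): payoffs 8, 15, 13 → best response b2.
Player II against (Bottom, Out): payoffs 9, 10, 11 → best response b3.
Player III against (Top, b1): payoffs 7, 13 → best response Out.
Player III against (Top, b2): payoffs 3, 2 → best response In.
Player III against (Top, b3): payoffs 15, 5 → best response In.
Player III against (Bottom, b1): payoffs 13, 7 → best response In.
Player III against (Bottom, b2): payoffs 16, 20 → best response Out.
Player III against (Bottom, b3): payoffs 13, 6 → best response In.
Mutual best responses: (Top, b1, Out).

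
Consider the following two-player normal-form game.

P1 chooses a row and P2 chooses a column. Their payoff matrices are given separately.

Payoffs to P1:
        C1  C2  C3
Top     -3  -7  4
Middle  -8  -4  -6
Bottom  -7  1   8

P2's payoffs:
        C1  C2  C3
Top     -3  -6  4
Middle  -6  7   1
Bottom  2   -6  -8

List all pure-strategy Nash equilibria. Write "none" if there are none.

none

(Top, C1): P2 can switch to C3 (-3 → 4). Not NE.
(Top, C2): P1 can switch to Middle (-7 → -4). Not NE.
(Top, C3): P1 can switch to Bottom (4 → 8). Not NE.
(Middle, C1): P1 can switch to Top (-8 → -3). Not NE.
(Middle, C2): P1 can switch to Bottom (-4 → 1). Not NE.
(Middle, C3): P1 can switch to Top (-6 → 4). Not NE.
(Bottom, C1): P1 can switch to Top (-7 → -3). Not NE.
(Bottom, C2): P2 can switch to C1 (-6 → 2). Not NE.
(Bottom, C3): P2 can switch to C1 (-8 → 2). Not NE.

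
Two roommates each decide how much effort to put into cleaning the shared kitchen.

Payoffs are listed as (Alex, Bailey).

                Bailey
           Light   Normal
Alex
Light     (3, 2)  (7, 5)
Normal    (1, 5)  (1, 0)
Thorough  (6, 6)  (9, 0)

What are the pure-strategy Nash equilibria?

(Light, Light): Alex can switch to Thorough (3 → 6). Not NE.
(Light, Normal): Alex can switch to Thorough (7 → 9). Not NE.
(Normal, Light): Alex can switch to Light (1 → 3). Not NE.
(Normal, Normal): Alex can switch to Light (1 → 7). Not NE.
(Thorough, Light): Alex gets 6, best alternative 3; Bailey gets 6, best alternative 0. No profitable deviation — NE.
(Thorough, Normal): Bailey can switch to Light (0 → 6). Not NE.

The unique pure-strategy Nash equilibrium is (Thorough, Light).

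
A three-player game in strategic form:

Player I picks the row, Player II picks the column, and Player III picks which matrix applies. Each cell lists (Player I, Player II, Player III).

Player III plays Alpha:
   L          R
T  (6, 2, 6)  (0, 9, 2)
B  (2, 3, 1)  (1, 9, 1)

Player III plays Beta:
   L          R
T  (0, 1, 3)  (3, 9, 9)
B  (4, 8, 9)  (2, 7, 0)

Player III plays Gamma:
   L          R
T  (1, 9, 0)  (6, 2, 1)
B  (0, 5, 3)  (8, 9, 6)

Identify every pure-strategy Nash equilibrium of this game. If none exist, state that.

Check each profile: it is a Nash equilibrium iff no player can strictly gain by switching unilaterally.
(T, L, Alpha): Player II can switch to R (2 → 9). Not NE.
(T, L, Beta): Player I can switch to B (0 → 4). Not NE.
(T, L, Gamma): Player III can switch to Alpha (0 → 6). Not NE.
(T, R, Alpha): Player I can switch to B (0 → 1). Not NE.
(T, R, Beta): Player I gets 3, best alternative 2; Player II gets 9, best alternative 1; Player III gets 9, best alternative 2. No profitable deviation — NE.
(T, R, Gamma): Player I can switch to B (6 → 8). Not NE.
(B, L, Alpha): Player I can switch to T (2 → 6). Not NE.
(B, L, Beta): Player I gets 4, best alternative 0; Player II gets 8, best alternative 7; Player III gets 9, best alternative 3. No profitable deviation — NE.
(B, R, Gamma): Player I gets 8, best alternative 6; Player II gets 9, best alternative 5; Player III gets 6, best alternative 1. No profitable deviation — NE.
(The remaining 3 profiles each have a profitable deviation by the same check.)

The pure Nash equilibria are (T, R, Beta), (B, L, Beta), (B, R, Gamma).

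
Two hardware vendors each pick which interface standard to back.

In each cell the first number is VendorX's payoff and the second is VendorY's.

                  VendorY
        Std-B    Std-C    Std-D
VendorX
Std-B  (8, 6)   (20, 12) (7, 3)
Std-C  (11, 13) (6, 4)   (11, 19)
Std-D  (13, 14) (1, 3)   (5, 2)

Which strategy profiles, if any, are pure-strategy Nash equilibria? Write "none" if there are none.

The pure Nash equilibria are (Std-B, Std-C), (Std-C, Std-D), (Std-D, Std-B).

VendorX against Std-B: payoffs 8, 11, 13 → best response Std-D.
VendorX against Std-C: payoffs 20, 6, 1 → best response Std-B.
VendorX against Std-D: payoffs 7, 11, 5 → best response Std-C.
VendorY against Std-B: payoffs 6, 12, 3 → best response Std-C.
VendorY against Std-C: payoffs 13, 4, 19 → best response Std-D.
VendorY against Std-D: payoffs 14, 3, 2 → best response Std-B.
Mutual best responses: (Std-B, Std-C); (Std-C, Std-D); (Std-D, Std-B).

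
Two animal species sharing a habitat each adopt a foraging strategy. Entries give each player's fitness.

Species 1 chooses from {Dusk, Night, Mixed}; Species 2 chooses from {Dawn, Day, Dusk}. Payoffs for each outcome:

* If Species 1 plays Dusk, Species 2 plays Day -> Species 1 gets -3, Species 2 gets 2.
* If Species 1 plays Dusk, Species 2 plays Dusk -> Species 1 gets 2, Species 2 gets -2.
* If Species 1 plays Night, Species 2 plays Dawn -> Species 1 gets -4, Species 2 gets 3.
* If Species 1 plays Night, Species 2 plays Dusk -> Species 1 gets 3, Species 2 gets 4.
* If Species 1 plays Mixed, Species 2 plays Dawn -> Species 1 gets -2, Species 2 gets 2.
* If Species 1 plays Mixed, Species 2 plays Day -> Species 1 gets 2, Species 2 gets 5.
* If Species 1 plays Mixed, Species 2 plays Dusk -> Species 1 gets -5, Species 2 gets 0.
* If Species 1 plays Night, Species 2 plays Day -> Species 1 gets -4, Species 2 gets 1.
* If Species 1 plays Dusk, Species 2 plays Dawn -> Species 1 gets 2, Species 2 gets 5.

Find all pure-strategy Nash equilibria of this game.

(Dusk, Dawn): Species 1 gets 2, best alternative -2; Species 2 gets 5, best alternative 2. No profitable deviation — NE.
(Dusk, Day): Species 1 can switch to Mixed (-3 → 2). Not NE.
(Dusk, Dusk): Species 1 can switch to Night (2 → 3). Not NE.
(Night, Dawn): Species 1 can switch to Dusk (-4 → 2). Not NE.
(Night, Day): Species 1 can switch to Dusk (-4 → -3). Not NE.
(Night, Dusk): Species 1 gets 3, best alternative 2; Species 2 gets 4, best alternative 3. No profitable deviation — NE.
(Mixed, Dawn): Species 1 can switch to Dusk (-2 → 2). Not NE.
(Mixed, Day): Species 1 gets 2, best alternative -3; Species 2 gets 5, best alternative 2. No profitable deviation — NE.
(Mixed, Dusk): Species 1 can switch to Dusk (-5 → 2). Not NE.

(Dusk, Dawn), (Night, Dusk), (Mixed, Day)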